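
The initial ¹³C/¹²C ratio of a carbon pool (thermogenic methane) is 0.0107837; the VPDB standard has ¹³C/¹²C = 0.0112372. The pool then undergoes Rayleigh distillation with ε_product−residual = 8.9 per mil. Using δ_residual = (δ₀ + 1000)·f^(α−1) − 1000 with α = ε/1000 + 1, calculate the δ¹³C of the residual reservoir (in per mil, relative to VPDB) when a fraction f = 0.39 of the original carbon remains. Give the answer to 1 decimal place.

δ₀ = (0.0107837/0.0112372 − 1)×1000 = (0.959643 − 1)×1000 = -40.357 per mil
α − 1 = ε/1000 = 0.0089
f^(α−1) = 0.39^(0.0089) = 0.991655
δ_res = (-40.357 + 1000) × 0.991655 − 1000 = 951.634 − 1000 = -48.37 per mil

-48.4 per mil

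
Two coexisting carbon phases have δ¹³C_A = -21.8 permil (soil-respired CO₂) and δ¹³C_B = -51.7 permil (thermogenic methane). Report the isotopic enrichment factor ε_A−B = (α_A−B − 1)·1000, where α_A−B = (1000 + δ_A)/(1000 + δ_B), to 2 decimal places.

α_A−B = (1000 + -21.8) / (1000 + -51.7) = 978.2 / 948.3 = 1.031530
ε_A−B = (1.031530 − 1) × 1000 = 31.530 permil
(The approximation ε ≈ δ_A − δ_B would give 29.9 permil.)

31.53 permil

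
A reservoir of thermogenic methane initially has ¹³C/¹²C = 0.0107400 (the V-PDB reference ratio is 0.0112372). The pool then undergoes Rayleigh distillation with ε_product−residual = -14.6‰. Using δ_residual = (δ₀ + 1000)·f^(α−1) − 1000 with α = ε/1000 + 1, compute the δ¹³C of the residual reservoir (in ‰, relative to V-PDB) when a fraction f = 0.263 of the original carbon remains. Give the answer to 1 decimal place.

-25.4‰

δ₀ = (0.0107400/0.0112372 − 1)×1000 = (0.955754 − 1)×1000 = -44.246‰
α − 1 = ε/1000 = -0.0146
f^(α−1) = 0.263^(-0.0146) = 1.019691
δ_res = (-44.246 + 1000) × 1.019691 − 1000 = 974.574 − 1000 = -25.43‰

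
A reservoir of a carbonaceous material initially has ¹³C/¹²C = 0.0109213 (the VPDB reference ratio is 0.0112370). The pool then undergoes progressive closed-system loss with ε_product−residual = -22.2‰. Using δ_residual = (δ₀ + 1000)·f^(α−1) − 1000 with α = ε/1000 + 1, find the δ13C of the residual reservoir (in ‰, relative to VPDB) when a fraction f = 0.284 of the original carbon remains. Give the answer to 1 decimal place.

δ₀ = (0.0109213/0.0112370 − 1)×1000 = (0.971905 − 1)×1000 = -28.095‰
α − 1 = ε/1000 = -0.0222
f^(α−1) = 0.284^(-0.0222) = 1.028339
δ_res = (-28.095 + 1000) × 1.028339 − 1000 = 999.448 − 1000 = -0.55‰

-0.6‰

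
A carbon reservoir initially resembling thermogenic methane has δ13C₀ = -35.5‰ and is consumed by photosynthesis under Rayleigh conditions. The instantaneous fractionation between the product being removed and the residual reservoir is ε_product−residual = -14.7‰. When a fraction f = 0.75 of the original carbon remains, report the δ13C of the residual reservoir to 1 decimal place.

-31.4‰

Rayleigh residual: δ_res = (δ₀ + 1000)·f^(α−1) − 1000
α = ε/1000 + 1 = 0.98530, so α − 1 = -0.01470
f^(α−1) = 0.75^(-0.01470) = 1.004238
δ_res = (-35.5 + 1000) × 1.004238 − 1000 = 968.587 − 1000 = -31.41‰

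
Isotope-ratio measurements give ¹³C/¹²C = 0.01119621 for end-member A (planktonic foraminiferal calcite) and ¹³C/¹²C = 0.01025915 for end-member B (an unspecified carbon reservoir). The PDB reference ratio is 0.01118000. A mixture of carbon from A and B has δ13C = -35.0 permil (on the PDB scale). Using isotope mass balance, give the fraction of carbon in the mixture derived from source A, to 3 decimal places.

δ_A = (0.01119621/0.01118000 − 1)×1000 = (1.001450 − 1)×1000 = 1.450 permil
δ_B = (0.01025915/0.01118000 − 1)×1000 = (0.917634 − 1)×1000 = -82.366 permil
f_A = (δ_mix − δ_B)/(δ_A − δ_B) = (-35.0 − (-82.366))/(1.450 − (-82.366))
f_A = 47.366 / 83.816 = 0.5651

0.565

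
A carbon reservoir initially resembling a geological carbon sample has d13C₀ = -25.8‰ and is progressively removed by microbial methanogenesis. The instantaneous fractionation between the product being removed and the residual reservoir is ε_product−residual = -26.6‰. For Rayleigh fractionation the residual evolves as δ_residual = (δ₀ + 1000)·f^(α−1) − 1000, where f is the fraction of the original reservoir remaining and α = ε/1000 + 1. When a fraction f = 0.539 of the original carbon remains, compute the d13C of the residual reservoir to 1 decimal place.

Rayleigh residual: δ_res = (δ₀ + 1000)·f^(α−1) − 1000
α = ε/1000 + 1 = 0.97340, so α − 1 = -0.02660
f^(α−1) = 0.539^(-0.02660) = 1.016576
δ_res = (-25.8 + 1000) × 1.016576 − 1000 = 990.348 − 1000 = -9.65‰

-9.7‰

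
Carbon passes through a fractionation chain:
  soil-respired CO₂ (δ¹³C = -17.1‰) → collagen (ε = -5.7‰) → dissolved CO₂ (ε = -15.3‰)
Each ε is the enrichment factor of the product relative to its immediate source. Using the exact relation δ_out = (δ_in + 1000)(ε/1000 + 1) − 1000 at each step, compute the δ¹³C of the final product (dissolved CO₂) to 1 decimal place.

-37.7‰

step 1: δ = (-17.10 + 1000)·(-5.7/1000 + 1) − 1000 = -22.70‰
step 2: δ = (-22.70 + 1000)·(-15.3/1000 + 1) − 1000 = -37.66‰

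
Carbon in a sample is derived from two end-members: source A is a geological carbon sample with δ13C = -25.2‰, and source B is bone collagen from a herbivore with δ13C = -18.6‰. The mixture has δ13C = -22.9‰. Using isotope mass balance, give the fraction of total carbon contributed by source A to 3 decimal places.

0.652

δ_mix = f_A·δ_A + (1 − f_A)·δ_B  ⇒  f_A = (δ_mix − δ_B)/(δ_A − δ_B)
f_A = (-22.9 − (-18.6)) / (-25.2 − (-18.6))
f_A = -4.3 / -6.6 = 0.6515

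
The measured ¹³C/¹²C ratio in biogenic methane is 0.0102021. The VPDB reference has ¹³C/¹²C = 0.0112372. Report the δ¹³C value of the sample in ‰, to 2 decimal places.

-92.11‰

δ¹³C = (R_sample / R_standard − 1) × 1000
R_sample / R_standard = 0.0102021 / 0.0112372 = 0.907886
δ¹³C = (0.907886 − 1) × 1000 = -92.114‰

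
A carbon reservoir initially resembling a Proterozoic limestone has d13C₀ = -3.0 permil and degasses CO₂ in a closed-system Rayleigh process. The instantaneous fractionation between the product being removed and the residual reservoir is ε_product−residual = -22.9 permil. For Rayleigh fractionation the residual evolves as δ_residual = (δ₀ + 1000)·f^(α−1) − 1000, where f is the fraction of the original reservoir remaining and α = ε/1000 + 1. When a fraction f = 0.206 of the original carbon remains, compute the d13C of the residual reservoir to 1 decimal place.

Rayleigh residual: δ_res = (δ₀ + 1000)·f^(α−1) − 1000
α = ε/1000 + 1 = 0.97710, so α − 1 = -0.02290
f^(α−1) = 0.206^(-0.02290) = 1.036842
δ_res = (-3.0 + 1000) × 1.036842 − 1000 = 1033.731 − 1000 = 33.73 permil

33.7 permil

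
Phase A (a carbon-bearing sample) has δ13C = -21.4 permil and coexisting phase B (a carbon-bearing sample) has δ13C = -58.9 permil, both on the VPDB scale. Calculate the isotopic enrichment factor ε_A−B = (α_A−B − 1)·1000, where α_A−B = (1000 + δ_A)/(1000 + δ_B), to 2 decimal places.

α_A−B = (1000 + -21.4) / (1000 + -58.9) = 978.6 / 941.1 = 1.039847
ε_A−B = (1.039847 − 1) × 1000 = 39.847 permil
(The approximation ε ≈ δ_A − δ_B would give 37.5 permil.)

39.85 permil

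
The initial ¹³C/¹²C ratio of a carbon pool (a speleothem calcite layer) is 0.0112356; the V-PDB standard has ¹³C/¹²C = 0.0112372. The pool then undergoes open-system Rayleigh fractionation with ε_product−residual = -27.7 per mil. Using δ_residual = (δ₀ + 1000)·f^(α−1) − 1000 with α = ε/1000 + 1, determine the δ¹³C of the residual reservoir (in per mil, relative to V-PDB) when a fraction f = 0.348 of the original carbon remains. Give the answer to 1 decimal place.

29.5 per mil

δ₀ = (0.0112356/0.0112372 − 1)×1000 = (0.999858 − 1)×1000 = -0.142 per mil
α − 1 = ε/1000 = -0.0277
f^(α−1) = 0.348^(-0.0277) = 1.029670
δ_res = (-0.142 + 1000) × 1.029670 − 1000 = 1029.524 − 1000 = 29.52 per mil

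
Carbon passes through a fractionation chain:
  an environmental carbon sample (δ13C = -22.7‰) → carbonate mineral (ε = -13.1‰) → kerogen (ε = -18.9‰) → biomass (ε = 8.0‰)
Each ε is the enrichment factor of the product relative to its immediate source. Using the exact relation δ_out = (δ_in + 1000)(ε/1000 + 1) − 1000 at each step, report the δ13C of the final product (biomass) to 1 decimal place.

-46.2‰

step 1: δ = (-22.70 + 1000)·(-13.1/1000 + 1) − 1000 = -35.50‰
step 2: δ = (-35.50 + 1000)·(-18.9/1000 + 1) − 1000 = -53.73‰
step 3: δ = (-53.73 + 1000)·(8.0/1000 + 1) − 1000 = -46.16‰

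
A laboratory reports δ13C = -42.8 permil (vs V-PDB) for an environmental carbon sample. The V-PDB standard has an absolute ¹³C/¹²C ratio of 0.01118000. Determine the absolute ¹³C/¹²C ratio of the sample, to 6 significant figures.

0.0107015

R_sample = R_standard × (δ13C/1000 + 1)
R_sample = 0.01118000 × (-42.8/1000 + 1) = 0.01118000 × 0.957200
R_sample = 0.0107015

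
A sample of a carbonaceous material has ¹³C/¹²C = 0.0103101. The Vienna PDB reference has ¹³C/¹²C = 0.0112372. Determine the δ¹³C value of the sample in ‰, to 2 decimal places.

δ¹³C = (R_sample / R_standard − 1) × 1000
R_sample / R_standard = 0.0103101 / 0.0112372 = 0.917497
δ¹³C = (0.917497 − 1) × 1000 = -82.503‰

-82.50‰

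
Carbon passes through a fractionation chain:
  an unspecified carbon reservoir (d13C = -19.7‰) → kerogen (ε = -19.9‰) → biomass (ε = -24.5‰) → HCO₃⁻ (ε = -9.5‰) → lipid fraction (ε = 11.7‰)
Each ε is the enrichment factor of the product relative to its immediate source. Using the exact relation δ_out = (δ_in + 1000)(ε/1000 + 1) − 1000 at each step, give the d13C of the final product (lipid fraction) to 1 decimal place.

-60.8‰

step 1: δ = (-19.70 + 1000)·(-19.9/1000 + 1) − 1000 = -39.21‰
step 2: δ = (-39.21 + 1000)·(-24.5/1000 + 1) − 1000 = -62.75‰
step 3: δ = (-62.75 + 1000)·(-9.5/1000 + 1) − 1000 = -71.65‰
step 4: δ = (-71.65 + 1000)·(11.7/1000 + 1) − 1000 = -60.79‰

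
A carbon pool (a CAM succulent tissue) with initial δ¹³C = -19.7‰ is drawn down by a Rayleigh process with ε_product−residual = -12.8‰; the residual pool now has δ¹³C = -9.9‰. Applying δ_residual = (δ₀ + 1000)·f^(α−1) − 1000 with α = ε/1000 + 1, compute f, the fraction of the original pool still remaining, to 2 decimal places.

α − 1 = ε/1000 = -0.0128
(δ_res + 1000)/(δ₀ + 1000) = (-9.9 + 1000)/(-19.7 + 1000) = 990.1/980.3 = 1.009997
f = 1.009997^(1/-0.0128) = exp(ln(1.009997)/-0.0128) = exp(0.00995/-0.0128)
f = exp(-0.7771) = 0.4597

0.46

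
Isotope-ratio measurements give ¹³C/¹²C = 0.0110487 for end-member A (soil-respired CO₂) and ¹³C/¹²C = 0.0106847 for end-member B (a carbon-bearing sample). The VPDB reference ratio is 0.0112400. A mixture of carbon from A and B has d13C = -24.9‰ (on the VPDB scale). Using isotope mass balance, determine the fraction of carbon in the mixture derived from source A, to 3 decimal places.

0.757

δ_A = (0.0110487/0.0112400 − 1)×1000 = (0.982980 − 1)×1000 = -17.020‰
δ_B = (0.0106847/0.0112400 − 1)×1000 = (0.950596 − 1)×1000 = -49.404‰
f_A = (δ_mix − δ_B)/(δ_A − δ_B) = (-24.9 − (-49.404))/(-17.020 − (-49.404))
f_A = 24.504 / 32.384 = 0.7567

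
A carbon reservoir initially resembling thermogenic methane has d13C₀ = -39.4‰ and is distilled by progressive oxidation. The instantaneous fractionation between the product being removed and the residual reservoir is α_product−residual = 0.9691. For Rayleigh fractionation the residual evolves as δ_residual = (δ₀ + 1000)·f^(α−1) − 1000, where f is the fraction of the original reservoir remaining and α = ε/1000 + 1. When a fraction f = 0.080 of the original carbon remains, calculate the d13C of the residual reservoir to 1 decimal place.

Rayleigh residual: δ_res = (δ₀ + 1000)·f^(α−1) − 1000
α − 1 = -0.03090
f^(α−1) = 0.080^(-0.03090) = 1.081171
δ_res = (-39.4 + 1000) × 1.081171 − 1000 = 1038.573 − 1000 = 38.57‰

38.6‰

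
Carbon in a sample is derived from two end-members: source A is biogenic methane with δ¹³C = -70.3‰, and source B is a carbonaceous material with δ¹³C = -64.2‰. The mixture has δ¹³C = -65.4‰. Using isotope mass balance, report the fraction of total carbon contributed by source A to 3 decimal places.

0.197

δ_mix = f_A·δ_A + (1 − f_A)·δ_B  ⇒  f_A = (δ_mix − δ_B)/(δ_A − δ_B)
f_A = (-65.4 − (-64.2)) / (-70.3 − (-64.2))
f_A = -1.2 / -6.1 = 0.1967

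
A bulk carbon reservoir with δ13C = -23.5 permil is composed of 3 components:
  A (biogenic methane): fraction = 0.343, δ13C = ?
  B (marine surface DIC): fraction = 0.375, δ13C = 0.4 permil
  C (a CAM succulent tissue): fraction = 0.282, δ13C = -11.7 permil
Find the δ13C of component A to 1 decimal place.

Isotope mass balance: δ_bulk = Σ fᵢ·δᵢ.
-23.5 = 0.343×δ_A + 0.375×(0.4) + 0.282×(-11.7)
0.343·δ_A = -23.5 − (-3.149) = -20.351
δ_A = -20.351 / 0.343 = -59.33 permil

-59.3 permil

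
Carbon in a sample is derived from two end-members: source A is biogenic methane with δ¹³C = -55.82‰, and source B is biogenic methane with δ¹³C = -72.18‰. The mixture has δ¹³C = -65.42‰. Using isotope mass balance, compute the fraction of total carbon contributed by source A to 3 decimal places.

δ_mix = f_A·δ_A + (1 − f_A)·δ_B  ⇒  f_A = (δ_mix − δ_B)/(δ_A − δ_B)
f_A = (-65.42 − (-72.18)) / (-55.82 − (-72.18))
f_A = 6.76 / 16.36 = 0.4132

0.413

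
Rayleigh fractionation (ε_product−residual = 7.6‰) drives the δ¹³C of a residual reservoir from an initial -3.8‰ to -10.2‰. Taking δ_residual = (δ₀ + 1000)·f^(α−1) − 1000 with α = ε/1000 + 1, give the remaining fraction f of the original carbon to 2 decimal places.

α − 1 = ε/1000 = 0.0076
(δ_res + 1000)/(δ₀ + 1000) = (-10.2 + 1000)/(-3.8 + 1000) = 989.8/996.2 = 0.993576
f = 0.993576^(1/0.0076) = exp(ln(0.993576)/0.0076) = exp(-0.00645/0.0076)
f = exp(-0.8480) = 0.4283

0.43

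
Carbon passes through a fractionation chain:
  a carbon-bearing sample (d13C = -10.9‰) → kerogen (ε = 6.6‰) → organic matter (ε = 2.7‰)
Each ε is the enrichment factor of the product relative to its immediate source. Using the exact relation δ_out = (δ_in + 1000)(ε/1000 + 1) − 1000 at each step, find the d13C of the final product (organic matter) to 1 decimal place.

-1.7‰

step 1: δ = (-10.90 + 1000)·(6.6/1000 + 1) − 1000 = -4.37‰
step 2: δ = (-4.37 + 1000)·(2.7/1000 + 1) − 1000 = -1.68‰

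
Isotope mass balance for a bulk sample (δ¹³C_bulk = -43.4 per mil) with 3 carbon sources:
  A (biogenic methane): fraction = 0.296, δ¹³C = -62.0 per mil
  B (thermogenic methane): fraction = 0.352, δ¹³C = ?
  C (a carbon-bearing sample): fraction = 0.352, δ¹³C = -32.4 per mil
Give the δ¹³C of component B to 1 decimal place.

-38.8 per mil

Isotope mass balance: δ_bulk = Σ fᵢ·δᵢ.
-43.4 = 0.296×(-62.0) + 0.352×δ_B + 0.352×(-32.4)
0.352·δ_B = -43.4 − (-29.757) = -13.643
δ_B = -13.643 / 0.352 = -38.76 per mil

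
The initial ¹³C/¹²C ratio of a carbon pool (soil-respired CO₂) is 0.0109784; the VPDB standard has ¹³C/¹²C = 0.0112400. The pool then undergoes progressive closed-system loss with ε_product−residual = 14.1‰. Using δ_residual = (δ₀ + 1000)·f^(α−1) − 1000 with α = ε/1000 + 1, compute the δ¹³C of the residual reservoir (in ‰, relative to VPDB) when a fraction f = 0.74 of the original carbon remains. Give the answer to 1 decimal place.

-27.4‰

δ₀ = (0.0109784/0.0112400 − 1)×1000 = (0.976726 − 1)×1000 = -23.274‰
α − 1 = ε/1000 = 0.0141
f^(α−1) = 0.74^(0.0141) = 0.995763
δ_res = (-23.274 + 1000) × 0.995763 − 1000 = 972.588 − 1000 = -27.41‰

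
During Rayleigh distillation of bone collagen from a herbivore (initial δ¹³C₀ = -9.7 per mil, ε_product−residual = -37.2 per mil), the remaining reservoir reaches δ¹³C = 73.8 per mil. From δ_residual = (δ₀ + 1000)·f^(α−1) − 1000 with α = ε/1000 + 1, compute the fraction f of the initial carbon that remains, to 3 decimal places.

0.113

α − 1 = ε/1000 = -0.0372
(δ_res + 1000)/(δ₀ + 1000) = (73.8 + 1000)/(-9.7 + 1000) = 1073.8/990.3 = 1.084318
f = 1.084318^(1/-0.0372) = exp(ln(1.084318)/-0.0372) = exp(0.08095/-0.0372)
f = exp(-2.1761) = 0.1135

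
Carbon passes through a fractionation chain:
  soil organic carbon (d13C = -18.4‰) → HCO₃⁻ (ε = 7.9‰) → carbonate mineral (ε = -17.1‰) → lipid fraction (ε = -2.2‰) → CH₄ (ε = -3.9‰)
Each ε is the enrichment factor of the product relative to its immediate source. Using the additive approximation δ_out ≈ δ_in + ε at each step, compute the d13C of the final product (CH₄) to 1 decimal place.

step 1: δ ≈ -18.4 + (7.9) = -10.5‰
step 2: δ ≈ -10.5 + (-17.1) = -27.6‰
step 3: δ ≈ -27.6 + (-2.2) = -29.8‰
step 4: δ ≈ -29.8 + (-3.9) = -33.7‰

-33.7‰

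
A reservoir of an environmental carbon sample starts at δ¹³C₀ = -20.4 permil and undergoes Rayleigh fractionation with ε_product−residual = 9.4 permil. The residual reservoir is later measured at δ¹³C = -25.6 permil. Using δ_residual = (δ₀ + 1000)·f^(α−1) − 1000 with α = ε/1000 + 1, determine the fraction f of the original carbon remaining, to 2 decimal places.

α − 1 = ε/1000 = 0.0094
(δ_res + 1000)/(δ₀ + 1000) = (-25.6 + 1000)/(-20.4 + 1000) = 974.4/979.6 = 0.994692
f = 0.994692^(1/0.0094) = exp(ln(0.994692)/0.0094) = exp(-0.00532/0.0094)
f = exp(-0.5662) = 0.5677

0.57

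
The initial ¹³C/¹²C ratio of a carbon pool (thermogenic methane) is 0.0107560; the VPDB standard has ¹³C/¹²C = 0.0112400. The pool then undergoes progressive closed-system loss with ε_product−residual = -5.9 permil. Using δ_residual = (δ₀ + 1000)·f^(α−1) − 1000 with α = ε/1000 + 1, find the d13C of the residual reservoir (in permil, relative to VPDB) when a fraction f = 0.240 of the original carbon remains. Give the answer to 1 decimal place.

-35.0 permil

δ₀ = (0.0107560/0.0112400 − 1)×1000 = (0.956940 − 1)×1000 = -43.060 permil
α − 1 = ε/1000 = -0.0059
f^(α−1) = 0.240^(-0.0059) = 1.008456
δ_res = (-43.060 + 1000) × 1.008456 − 1000 = 965.031 − 1000 = -34.97 permil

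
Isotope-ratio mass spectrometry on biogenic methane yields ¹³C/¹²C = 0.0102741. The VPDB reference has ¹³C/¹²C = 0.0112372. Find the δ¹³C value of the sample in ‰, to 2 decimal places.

-85.71‰

δ¹³C = (R_sample / R_standard − 1) × 1000
R_sample / R_standard = 0.0102741 / 0.0112372 = 0.914294
δ¹³C = (0.914294 − 1) × 1000 = -85.706‰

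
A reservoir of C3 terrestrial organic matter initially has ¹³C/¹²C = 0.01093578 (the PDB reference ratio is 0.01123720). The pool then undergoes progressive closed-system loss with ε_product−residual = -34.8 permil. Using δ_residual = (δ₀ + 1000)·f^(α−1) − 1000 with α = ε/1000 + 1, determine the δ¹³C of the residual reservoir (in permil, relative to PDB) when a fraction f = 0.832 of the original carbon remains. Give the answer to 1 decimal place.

-20.6 permil

δ₀ = (0.01093578/0.01123720 − 1)×1000 = (0.973177 − 1)×1000 = -26.823 permil
α − 1 = ε/1000 = -0.0348
f^(α−1) = 0.832^(-0.0348) = 1.006421
δ_res = (-26.823 + 1000) × 1.006421 − 1000 = 979.425 − 1000 = -20.57 permil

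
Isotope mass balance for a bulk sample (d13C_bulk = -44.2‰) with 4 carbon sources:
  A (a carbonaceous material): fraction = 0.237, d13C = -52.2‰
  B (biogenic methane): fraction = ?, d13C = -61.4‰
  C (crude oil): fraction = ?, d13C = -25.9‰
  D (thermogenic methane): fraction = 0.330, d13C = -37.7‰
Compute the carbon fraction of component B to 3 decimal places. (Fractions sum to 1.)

Let f_B and f_C be the unknown fractions; fractions sum to 1 so f_B + f_C = 0.433.
Mass balance: Σ fᵢ·δᵢ = δ_bulk ⇒ f_B·(-61.4) + f_C·(-25.9) = -44.2 − (-24.812) = -19.388
Substitute f_C = 0.433 − f_B:
f_B·(-61.4 − -25.9) = -19.388 − 0.433×(-25.9) = -8.173
f_B = -8.173 / -35.5 = 0.2302

0.230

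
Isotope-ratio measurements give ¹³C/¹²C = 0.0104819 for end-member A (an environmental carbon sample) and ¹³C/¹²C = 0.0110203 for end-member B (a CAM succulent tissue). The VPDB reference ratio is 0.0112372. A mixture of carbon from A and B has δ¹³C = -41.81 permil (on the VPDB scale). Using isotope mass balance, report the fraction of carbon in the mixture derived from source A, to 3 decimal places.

0.470

δ_A = (0.0104819/0.0112372 − 1)×1000 = (0.932786 − 1)×1000 = -67.214 permil
δ_B = (0.0110203/0.0112372 − 1)×1000 = (0.980698 − 1)×1000 = -19.302 permil
f_A = (δ_mix − δ_B)/(δ_A − δ_B) = (-41.81 − (-19.302))/(-67.214 − (-19.302))
f_A = -22.508 / -47.912 = 0.4698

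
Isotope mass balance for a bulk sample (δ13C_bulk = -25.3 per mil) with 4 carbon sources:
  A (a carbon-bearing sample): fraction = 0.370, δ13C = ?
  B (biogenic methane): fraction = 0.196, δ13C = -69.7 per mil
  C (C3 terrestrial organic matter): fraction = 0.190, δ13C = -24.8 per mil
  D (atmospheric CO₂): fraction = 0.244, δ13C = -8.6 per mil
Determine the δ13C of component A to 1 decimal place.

Isotope mass balance: δ_bulk = Σ fᵢ·δᵢ.
-25.3 = 0.370×δ_A + 0.196×(-69.7) + 0.190×(-24.8) + 0.244×(-8.6)
0.370·δ_A = -25.3 − (-20.472) = -4.828
δ_A = -4.828 / 0.370 = -13.05 per mil

-13.0 per mil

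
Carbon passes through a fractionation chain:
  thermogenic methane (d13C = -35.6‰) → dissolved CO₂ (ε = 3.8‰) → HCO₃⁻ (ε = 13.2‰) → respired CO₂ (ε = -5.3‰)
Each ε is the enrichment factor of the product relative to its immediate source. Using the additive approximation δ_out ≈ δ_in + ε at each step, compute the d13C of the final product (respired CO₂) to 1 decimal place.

-23.9‰

step 1: δ ≈ -35.6 + (3.8) = -31.8‰
step 2: δ ≈ -31.8 + (13.2) = -18.6‰
step 3: δ ≈ -18.6 + (-5.3) = -23.9‰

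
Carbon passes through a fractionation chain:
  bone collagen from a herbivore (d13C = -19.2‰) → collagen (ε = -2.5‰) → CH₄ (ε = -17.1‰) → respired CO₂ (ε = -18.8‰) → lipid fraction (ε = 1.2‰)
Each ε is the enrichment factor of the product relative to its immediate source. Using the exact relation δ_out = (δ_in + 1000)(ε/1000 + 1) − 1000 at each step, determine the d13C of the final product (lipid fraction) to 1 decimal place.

step 1: δ = (-19.20 + 1000)·(-2.5/1000 + 1) − 1000 = -21.65‰
step 2: δ = (-21.65 + 1000)·(-17.1/1000 + 1) − 1000 = -38.38‰
step 3: δ = (-38.38 + 1000)·(-18.8/1000 + 1) − 1000 = -56.46‰
step 4: δ = (-56.46 + 1000)·(1.2/1000 + 1) − 1000 = -55.33‰

-55.3‰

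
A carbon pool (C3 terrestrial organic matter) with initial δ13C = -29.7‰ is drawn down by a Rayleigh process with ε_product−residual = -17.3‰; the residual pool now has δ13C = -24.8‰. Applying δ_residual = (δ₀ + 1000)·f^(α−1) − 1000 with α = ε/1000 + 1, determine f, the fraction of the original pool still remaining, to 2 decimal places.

0.75

α − 1 = ε/1000 = -0.0173
(δ_res + 1000)/(δ₀ + 1000) = (-24.8 + 1000)/(-29.7 + 1000) = 975.2/970.3 = 1.005050
f = 1.005050^(1/-0.0173) = exp(ln(1.005050)/-0.0173) = exp(0.00504/-0.0173)
f = exp(-0.2912) = 0.7474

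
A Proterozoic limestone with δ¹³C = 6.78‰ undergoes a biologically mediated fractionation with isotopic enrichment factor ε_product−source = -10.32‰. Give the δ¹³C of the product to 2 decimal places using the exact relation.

-3.61‰

Exactly, δ_product = (δ_source + 1000)·(ε/1000 + 1) − 1000.
δ_product = (6.78 + 1000) × (-10.32/1000 + 1) − 1000
δ_product = -3.610‰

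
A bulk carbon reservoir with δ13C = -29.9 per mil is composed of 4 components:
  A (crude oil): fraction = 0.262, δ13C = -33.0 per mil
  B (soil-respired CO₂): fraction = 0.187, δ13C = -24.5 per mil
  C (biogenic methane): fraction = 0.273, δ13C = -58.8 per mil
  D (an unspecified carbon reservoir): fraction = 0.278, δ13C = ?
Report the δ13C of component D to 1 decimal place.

Isotope mass balance: δ_bulk = Σ fᵢ·δᵢ.
-29.9 = 0.262×(-33.0) + 0.187×(-24.5) + 0.273×(-58.8) + 0.278×δ_D
0.278·δ_D = -29.9 − (-29.280) = -0.620
δ_D = -0.620 / 0.278 = -2.23 per mil

-2.2 per mil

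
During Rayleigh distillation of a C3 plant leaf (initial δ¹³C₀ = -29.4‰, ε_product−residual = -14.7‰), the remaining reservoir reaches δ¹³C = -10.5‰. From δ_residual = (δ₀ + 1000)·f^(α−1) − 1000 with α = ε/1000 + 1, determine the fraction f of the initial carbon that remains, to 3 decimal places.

0.269

α − 1 = ε/1000 = -0.0147
(δ_res + 1000)/(δ₀ + 1000) = (-10.5 + 1000)/(-29.4 + 1000) = 989.5/970.6 = 1.019472
f = 1.019472^(1/-0.0147) = exp(ln(1.019472)/-0.0147) = exp(0.01929/-0.0147)
f = exp(-1.3119) = 0.2693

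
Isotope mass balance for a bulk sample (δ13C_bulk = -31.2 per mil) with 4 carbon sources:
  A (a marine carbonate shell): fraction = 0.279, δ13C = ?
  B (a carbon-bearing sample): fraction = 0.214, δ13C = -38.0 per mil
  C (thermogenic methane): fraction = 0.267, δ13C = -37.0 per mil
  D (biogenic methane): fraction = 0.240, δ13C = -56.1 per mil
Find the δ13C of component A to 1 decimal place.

1.0 per mil

Isotope mass balance: δ_bulk = Σ fᵢ·δᵢ.
-31.2 = 0.279×δ_A + 0.214×(-38.0) + 0.267×(-37.0) + 0.240×(-56.1)
0.279·δ_A = -31.2 − (-31.475) = 0.275
δ_A = 0.275 / 0.279 = 0.99 per mil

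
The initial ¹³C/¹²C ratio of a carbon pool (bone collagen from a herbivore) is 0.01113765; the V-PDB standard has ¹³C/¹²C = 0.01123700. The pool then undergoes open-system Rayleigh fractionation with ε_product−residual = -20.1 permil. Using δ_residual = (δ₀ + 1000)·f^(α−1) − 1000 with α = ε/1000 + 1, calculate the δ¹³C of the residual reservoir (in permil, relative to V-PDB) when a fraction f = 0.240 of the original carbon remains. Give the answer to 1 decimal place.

20.0 permil

δ₀ = (0.01113765/0.01123700 − 1)×1000 = (0.991159 − 1)×1000 = -8.841 permil
α − 1 = ε/1000 = -0.0201
f^(α−1) = 0.240^(-0.0201) = 1.029100
δ_res = (-8.841 + 1000) × 1.029100 − 1000 = 1020.002 − 1000 = 20.00 permil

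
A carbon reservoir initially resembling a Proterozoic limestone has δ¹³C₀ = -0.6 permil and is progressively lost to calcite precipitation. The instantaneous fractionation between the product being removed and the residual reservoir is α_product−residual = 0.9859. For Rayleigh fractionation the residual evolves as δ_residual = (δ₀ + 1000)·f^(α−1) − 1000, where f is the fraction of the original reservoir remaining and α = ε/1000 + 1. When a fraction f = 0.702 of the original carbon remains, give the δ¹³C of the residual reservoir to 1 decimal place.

4.4 permil

Rayleigh residual: δ_res = (δ₀ + 1000)·f^(α−1) − 1000
α − 1 = -0.01410
f^(α−1) = 0.702^(-0.01410) = 1.005001
δ_res = (-0.6 + 1000) × 1.005001 − 1000 = 1004.398 − 1000 = 4.40 permil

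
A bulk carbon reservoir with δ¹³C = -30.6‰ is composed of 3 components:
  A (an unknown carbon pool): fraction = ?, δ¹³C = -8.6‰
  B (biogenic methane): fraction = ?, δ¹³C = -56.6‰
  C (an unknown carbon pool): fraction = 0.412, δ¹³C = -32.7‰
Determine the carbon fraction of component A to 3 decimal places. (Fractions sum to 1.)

Let f_A and f_B be the unknown fractions; fractions sum to 1 so f_A + f_B = 0.588.
Mass balance: Σ fᵢ·δᵢ = δ_bulk ⇒ f_A·(-8.6) + f_B·(-56.6) = -30.6 − (-13.472) = -17.128
Substitute f_B = 0.588 − f_A:
f_A·(-8.6 − -56.6) = -17.128 − 0.588×(-56.6) = 16.153
f_A = 16.153 / 48.0 = 0.3365

0.337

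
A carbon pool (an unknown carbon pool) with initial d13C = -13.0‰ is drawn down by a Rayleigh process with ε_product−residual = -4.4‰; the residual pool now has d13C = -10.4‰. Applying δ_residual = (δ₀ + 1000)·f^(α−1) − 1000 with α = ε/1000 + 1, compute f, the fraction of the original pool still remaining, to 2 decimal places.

0.55

α − 1 = ε/1000 = -0.0044
(δ_res + 1000)/(δ₀ + 1000) = (-10.4 + 1000)/(-13.0 + 1000) = 989.6/987.0 = 1.002634
f = 1.002634^(1/-0.0044) = exp(ln(1.002634)/-0.0044) = exp(0.00263/-0.0044)
f = exp(-0.5979) = 0.5500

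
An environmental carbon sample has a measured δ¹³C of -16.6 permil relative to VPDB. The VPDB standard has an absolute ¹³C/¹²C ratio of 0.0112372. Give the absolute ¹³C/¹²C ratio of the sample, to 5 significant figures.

0.011051

R_sample = R_standard × (δ¹³C/1000 + 1)
R_sample = 0.0112372 × (-16.6/1000 + 1) = 0.0112372 × 0.983400
R_sample = 0.0110507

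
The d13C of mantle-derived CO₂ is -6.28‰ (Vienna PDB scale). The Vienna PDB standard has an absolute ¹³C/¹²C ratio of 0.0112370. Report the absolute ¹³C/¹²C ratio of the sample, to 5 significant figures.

0.011166

R_sample = R_standard × (d13C/1000 + 1)
R_sample = 0.0112370 × (-6.28/1000 + 1) = 0.0112370 × 0.993720
R_sample = 0.0111664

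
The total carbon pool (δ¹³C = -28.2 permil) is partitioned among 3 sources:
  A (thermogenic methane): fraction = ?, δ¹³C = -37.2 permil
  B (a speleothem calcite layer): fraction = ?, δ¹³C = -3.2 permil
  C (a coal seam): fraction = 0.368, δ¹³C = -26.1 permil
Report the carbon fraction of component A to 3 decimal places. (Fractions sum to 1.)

0.487

Let f_A and f_B be the unknown fractions; fractions sum to 1 so f_A + f_B = 0.632.
Mass balance: Σ fᵢ·δᵢ = δ_bulk ⇒ f_A·(-37.2) + f_B·(-3.2) = -28.2 − (-9.605) = -18.595
Substitute f_B = 0.632 − f_A:
f_A·(-37.2 − -3.2) = -18.595 − 0.632×(-3.2) = -16.573
f_A = -16.573 / -34.0 = 0.4874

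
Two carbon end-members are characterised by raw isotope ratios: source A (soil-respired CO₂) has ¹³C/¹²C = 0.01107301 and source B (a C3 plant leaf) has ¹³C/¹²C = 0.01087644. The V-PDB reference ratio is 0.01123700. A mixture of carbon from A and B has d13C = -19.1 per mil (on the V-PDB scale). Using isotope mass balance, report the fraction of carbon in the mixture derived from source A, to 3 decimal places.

0.742

δ_A = (0.01107301/0.01123700 − 1)×1000 = (0.985406 − 1)×1000 = -14.594 per mil
δ_B = (0.01087644/0.01123700 − 1)×1000 = (0.967913 − 1)×1000 = -32.087 per mil
f_A = (δ_mix − δ_B)/(δ_A − δ_B) = (-19.1 − (-32.087))/(-14.594 − (-32.087))
f_A = 12.987 / 17.493 = 0.7424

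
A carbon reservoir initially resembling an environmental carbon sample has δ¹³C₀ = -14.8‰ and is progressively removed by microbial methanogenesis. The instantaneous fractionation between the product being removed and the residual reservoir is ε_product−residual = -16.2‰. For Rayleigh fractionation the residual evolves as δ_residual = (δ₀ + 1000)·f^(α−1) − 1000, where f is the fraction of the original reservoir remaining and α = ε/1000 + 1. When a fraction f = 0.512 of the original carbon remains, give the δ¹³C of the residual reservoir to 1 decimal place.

-4.1‰

Rayleigh residual: δ_res = (δ₀ + 1000)·f^(α−1) − 1000
α = ε/1000 + 1 = 0.98380, so α − 1 = -0.01620
f^(α−1) = 0.512^(-0.01620) = 1.010904
δ_res = (-14.8 + 1000) × 1.010904 − 1000 = 995.942 − 1000 = -4.06‰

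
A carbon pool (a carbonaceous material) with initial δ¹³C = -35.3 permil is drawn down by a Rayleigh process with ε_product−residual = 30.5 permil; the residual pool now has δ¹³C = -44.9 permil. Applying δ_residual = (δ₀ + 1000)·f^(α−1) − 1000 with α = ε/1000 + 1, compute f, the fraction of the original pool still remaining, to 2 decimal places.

α − 1 = ε/1000 = 0.0305
(δ_res + 1000)/(δ₀ + 1000) = (-44.9 + 1000)/(-35.3 + 1000) = 955.1/964.7 = 0.990049
f = 0.990049^(1/0.0305) = exp(ln(0.990049)/0.0305) = exp(-0.01000/0.0305)
f = exp(-0.3279) = 0.7204

0.72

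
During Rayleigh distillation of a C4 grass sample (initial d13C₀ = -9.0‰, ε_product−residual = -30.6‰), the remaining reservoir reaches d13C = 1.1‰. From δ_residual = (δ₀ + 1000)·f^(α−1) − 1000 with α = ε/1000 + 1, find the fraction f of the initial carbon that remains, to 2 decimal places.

α − 1 = ε/1000 = -0.0306
(δ_res + 1000)/(δ₀ + 1000) = (1.1 + 1000)/(-9.0 + 1000) = 1001.1/991.0 = 1.010192
f = 1.010192^(1/-0.0306) = exp(ln(1.010192)/-0.0306) = exp(0.01014/-0.0306)
f = exp(-0.3314) = 0.7179

0.72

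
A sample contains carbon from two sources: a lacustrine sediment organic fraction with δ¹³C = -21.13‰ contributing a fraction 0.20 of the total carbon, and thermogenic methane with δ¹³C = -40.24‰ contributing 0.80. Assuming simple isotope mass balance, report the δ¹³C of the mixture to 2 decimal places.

-36.42‰

δ_mix = f_A·δ_A + f_B·δ_B
δ_mix = 0.20 × (-21.13) + 0.80 × (-40.24)
δ_mix = -4.226 + -32.192 = -36.418‰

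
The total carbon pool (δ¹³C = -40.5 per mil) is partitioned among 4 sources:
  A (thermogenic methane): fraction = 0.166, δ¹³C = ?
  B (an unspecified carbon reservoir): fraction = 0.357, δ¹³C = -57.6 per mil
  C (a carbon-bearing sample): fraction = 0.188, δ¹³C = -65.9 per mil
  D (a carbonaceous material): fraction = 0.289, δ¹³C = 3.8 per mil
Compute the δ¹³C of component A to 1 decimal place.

-52.1 per mil

Isotope mass balance: δ_bulk = Σ fᵢ·δᵢ.
-40.5 = 0.166×δ_A + 0.357×(-57.6) + 0.188×(-65.9) + 0.289×(3.8)
0.166·δ_A = -40.5 − (-31.854) = -8.646
δ_A = -8.646 / 0.166 = -52.08 per mil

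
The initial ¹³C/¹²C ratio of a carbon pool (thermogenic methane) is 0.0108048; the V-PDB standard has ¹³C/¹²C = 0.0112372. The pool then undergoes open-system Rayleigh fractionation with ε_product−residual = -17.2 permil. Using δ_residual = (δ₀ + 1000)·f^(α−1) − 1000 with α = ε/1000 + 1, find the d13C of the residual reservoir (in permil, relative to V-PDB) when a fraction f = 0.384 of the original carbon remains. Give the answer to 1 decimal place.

-22.5 permil

δ₀ = (0.0108048/0.0112372 − 1)×1000 = (0.961521 − 1)×1000 = -38.479 permil
α − 1 = ε/1000 = -0.0172
f^(α−1) = 0.384^(-0.0172) = 1.016599
δ_res = (-38.479 + 1000) × 1.016599 − 1000 = 977.481 − 1000 = -22.52 permil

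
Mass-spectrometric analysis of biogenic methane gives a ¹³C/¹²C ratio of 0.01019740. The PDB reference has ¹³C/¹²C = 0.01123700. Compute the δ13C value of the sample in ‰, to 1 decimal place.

-92.5‰

δ13C = (R_sample / R_standard − 1) × 1000
R_sample / R_standard = 0.01019740 / 0.01123700 = 0.907484
δ13C = (0.907484 − 1) × 1000 = -92.52‰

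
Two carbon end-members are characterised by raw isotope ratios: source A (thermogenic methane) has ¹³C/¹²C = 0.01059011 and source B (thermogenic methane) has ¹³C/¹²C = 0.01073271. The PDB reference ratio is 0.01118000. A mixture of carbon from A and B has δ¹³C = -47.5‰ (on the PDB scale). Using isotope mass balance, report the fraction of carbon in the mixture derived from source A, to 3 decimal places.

δ_A = (0.01059011/0.01118000 − 1)×1000 = (0.947237 − 1)×1000 = -52.763‰
δ_B = (0.01073271/0.01118000 − 1)×1000 = (0.959992 − 1)×1000 = -40.008‰
f_A = (δ_mix − δ_B)/(δ_A − δ_B) = (-47.5 − (-40.008))/(-52.763 − (-40.008))
f_A = -7.492 / -12.755 = 0.5874

0.587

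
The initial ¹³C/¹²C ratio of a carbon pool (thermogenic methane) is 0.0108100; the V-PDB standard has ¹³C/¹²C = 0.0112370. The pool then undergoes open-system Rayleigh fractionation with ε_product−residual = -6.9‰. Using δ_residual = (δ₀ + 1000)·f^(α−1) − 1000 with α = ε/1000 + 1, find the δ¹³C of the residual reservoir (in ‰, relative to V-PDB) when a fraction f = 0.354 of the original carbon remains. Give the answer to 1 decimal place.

δ₀ = (0.0108100/0.0112370 − 1)×1000 = (0.962001 − 1)×1000 = -37.999‰
α − 1 = ε/1000 = -0.0069
f^(α−1) = 0.354^(-0.0069) = 1.007191
δ_res = (-37.999 + 1000) × 1.007191 − 1000 = 968.918 − 1000 = -31.08‰

-31.1‰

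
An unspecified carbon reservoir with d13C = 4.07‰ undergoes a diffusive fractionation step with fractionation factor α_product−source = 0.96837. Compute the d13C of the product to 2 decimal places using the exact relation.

-27.69‰

δ_product = (δ_source + 1000)·α − 1000
δ_product = (4.07 + 1000) × 0.96837 − 1000
δ_product = 972.311 − 1000 = -27.689‰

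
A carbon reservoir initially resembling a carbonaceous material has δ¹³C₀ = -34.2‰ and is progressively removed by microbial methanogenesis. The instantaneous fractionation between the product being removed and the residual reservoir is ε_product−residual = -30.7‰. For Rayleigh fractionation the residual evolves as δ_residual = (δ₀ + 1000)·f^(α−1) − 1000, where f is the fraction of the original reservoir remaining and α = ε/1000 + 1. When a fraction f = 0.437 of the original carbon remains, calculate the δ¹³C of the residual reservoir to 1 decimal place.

-9.3‰

Rayleigh residual: δ_res = (δ₀ + 1000)·f^(α−1) − 1000
α = ε/1000 + 1 = 0.96930, so α − 1 = -0.03070
f^(α−1) = 0.437^(-0.03070) = 1.025740
δ_res = (-34.2 + 1000) × 1.025740 − 1000 = 990.660 − 1000 = -9.34‰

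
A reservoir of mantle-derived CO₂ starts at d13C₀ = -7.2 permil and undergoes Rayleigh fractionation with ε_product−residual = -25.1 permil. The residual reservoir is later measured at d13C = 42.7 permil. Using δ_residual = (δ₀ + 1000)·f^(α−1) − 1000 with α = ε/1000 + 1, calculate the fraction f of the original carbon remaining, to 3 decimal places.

α − 1 = ε/1000 = -0.0251
(δ_res + 1000)/(δ₀ + 1000) = (42.7 + 1000)/(-7.2 + 1000) = 1042.7/992.8 = 1.050262
f = 1.050262^(1/-0.0251) = exp(ln(1.050262)/-0.0251) = exp(0.04904/-0.0251)
f = exp(-1.9538) = 0.1417

0.142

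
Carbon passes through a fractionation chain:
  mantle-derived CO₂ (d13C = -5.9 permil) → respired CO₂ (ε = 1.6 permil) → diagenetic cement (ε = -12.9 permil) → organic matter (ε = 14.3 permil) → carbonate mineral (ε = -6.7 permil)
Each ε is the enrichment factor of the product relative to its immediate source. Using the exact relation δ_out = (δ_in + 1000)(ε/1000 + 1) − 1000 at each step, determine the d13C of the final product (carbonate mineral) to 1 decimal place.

-9.8 permil

step 1: δ = (-5.90 + 1000)·(1.6/1000 + 1) − 1000 = -4.31 permil
step 2: δ = (-4.31 + 1000)·(-12.9/1000 + 1) − 1000 = -17.15 permil
step 3: δ = (-17.15 + 1000)·(14.3/1000 + 1) − 1000 = -3.10 permil
step 4: δ = (-3.10 + 1000)·(-6.7/1000 + 1) − 1000 = -9.78 permil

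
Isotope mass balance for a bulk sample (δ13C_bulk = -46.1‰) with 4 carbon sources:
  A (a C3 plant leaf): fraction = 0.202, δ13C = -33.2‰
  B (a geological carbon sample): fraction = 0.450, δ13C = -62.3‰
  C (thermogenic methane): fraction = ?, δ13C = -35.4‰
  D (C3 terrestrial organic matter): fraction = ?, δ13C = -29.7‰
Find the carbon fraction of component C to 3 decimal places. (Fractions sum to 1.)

0.179

Let f_C and f_D be the unknown fractions; fractions sum to 1 so f_C + f_D = 0.348.
Mass balance: Σ fᵢ·δᵢ = δ_bulk ⇒ f_C·(-35.4) + f_D·(-29.7) = -46.1 − (-34.741) = -11.359
Substitute f_D = 0.348 − f_C:
f_C·(-35.4 − -29.7) = -11.359 − 0.348×(-29.7) = -1.023
f_C = -1.023 / -5.7 = 0.1795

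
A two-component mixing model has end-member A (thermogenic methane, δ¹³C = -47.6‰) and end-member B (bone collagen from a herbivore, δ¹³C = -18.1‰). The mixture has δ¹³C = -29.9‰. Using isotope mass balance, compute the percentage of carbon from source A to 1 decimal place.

δ_mix = f_A·δ_A + (1 − f_A)·δ_B  ⇒  f_A = (δ_mix − δ_B)/(δ_A − δ_B)
f_A = (-29.9 − (-18.1)) / (-47.6 − (-18.1))
f_A = -11.8 / -29.5 = 0.4000

40.0%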